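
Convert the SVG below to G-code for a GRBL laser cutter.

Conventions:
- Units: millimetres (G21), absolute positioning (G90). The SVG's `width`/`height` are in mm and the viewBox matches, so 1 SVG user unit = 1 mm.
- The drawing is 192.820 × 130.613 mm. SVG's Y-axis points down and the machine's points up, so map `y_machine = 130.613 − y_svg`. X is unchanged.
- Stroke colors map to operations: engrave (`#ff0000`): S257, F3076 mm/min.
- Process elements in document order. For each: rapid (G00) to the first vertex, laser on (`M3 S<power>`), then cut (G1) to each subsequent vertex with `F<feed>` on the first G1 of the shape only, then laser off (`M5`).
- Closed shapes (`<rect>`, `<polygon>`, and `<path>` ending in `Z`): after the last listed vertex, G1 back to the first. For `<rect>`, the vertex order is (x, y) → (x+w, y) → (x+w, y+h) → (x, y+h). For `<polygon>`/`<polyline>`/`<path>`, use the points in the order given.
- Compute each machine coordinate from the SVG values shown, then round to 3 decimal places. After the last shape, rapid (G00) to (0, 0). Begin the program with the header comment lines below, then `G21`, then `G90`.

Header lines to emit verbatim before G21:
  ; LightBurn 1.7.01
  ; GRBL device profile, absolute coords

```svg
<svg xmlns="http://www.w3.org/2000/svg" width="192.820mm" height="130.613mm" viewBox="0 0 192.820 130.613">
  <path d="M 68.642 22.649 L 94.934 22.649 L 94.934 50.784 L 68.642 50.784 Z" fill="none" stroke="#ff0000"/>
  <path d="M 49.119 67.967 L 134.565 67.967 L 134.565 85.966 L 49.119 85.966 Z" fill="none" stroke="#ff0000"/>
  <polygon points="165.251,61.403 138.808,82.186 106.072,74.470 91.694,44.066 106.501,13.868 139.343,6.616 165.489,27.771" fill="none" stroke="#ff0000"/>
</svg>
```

; LightBurn 1.7.01
; GRBL device profile, absolute coords
G21
G90
G00 X68.642 Y107.964
M3 S257
G1 X94.934 Y107.964 F3076
G1 X94.934 Y79.829
G1 X68.642 Y79.829
G1 X68.642 Y107.964
M5
G00 X49.119 Y62.646
M3 S257
G1 X134.565 Y62.646 F3076
G1 X134.565 Y44.647
G1 X49.119 Y44.647
G1 X49.119 Y62.646
M5
G00 X165.251 Y69.210
M3 S257
G1 X138.808 Y48.427 F3076
G1 X106.072 Y56.143
G1 X91.694 Y86.547
G1 X106.501 Y116.745
G1 X139.343 Y123.997
G1 X165.489 Y102.842
G1 X165.251 Y69.210
M5
G00 X0.000 Y0.000

1 u = 1 mm; y_m = 130.613 − y.

[1] `<path>` rectangle, #ff0000→engrave S257 F3076: (68.642,107.964) → (94.934,107.964) → (94.934,79.829) → (68.642,79.829) → (68.642,107.964) (closed)

[2] `<path>` rectangle, #ff0000→engrave S257 F3076: (49.119,62.646) → (134.565,62.646) → (134.565,44.647) → (49.119,44.647) → (49.119,62.646) (closed)

[3] `<polygon>` regular polygon, #ff0000→engrave S257 F3076: (165.251,69.210) → (138.808,48.427) → (106.072,56.143) → (91.694,86.547) → (106.501,116.745) → (139.343,123.997) → (165.489,102.842) → (165.251,69.210) (closed)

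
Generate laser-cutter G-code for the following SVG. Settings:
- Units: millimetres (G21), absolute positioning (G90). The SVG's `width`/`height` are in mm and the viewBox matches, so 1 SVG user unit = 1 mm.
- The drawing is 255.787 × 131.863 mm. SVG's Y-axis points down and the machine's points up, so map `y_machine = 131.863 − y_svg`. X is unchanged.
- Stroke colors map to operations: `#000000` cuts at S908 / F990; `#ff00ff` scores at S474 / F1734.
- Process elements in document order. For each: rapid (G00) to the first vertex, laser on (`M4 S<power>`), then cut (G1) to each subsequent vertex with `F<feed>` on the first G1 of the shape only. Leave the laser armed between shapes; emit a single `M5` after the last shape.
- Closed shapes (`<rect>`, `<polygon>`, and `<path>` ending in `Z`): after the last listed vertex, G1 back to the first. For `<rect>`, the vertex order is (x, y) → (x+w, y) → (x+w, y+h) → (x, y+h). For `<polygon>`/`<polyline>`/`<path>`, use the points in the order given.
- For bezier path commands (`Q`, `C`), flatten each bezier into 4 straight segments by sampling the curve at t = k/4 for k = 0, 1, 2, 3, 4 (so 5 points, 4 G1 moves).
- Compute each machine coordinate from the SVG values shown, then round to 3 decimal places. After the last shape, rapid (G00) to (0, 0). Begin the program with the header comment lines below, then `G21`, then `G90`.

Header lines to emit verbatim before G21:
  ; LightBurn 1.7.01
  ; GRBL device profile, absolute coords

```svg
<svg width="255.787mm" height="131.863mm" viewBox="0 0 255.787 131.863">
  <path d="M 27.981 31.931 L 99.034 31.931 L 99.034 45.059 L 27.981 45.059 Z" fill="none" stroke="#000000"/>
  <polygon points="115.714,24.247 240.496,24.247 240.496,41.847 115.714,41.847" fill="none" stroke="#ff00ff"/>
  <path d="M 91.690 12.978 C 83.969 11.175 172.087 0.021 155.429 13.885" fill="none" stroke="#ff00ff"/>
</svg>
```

; LightBurn 1.7.01
; GRBL device profile, absolute coords
G21
G90
G00 X27.981 Y99.932
M4 S908
G1 X99.034 Y99.932 F990
G1 X99.034 Y86.804
G1 X27.981 Y86.804
G1 X27.981 Y99.932
G00 X115.714 Y107.616
M4 S474
G1 X240.496 Y107.616 F1734
G1 X240.496 Y90.016
G1 X115.714 Y90.016
G1 X115.714 Y107.616
G00 X91.690 Y118.885
M4 S474
G1 X100.734 Y121.454 F1734
G1 X126.911 Y124.307
G1 X151.412 Y124.222
G1 X155.429 Y117.978
M5
G00 X0.000 Y0.000

Since the viewBox matches the mm dimensions, user units are millimetres directly. The only transform is the Y-flip y_m = 131.863 − y_svg.

Shape 1 is a rectangle drawn with `<path>`. Its stroke #000000 means cut at S908, F990. After flipping Y the toolpath is (27.981,99.932) → (99.034,99.932) → (99.034,86.804) → (27.981,86.804) → (27.981,99.932), returning to the start.

Shape 2 is a rectangle drawn with `<polygon>`. Its stroke #ff00ff means score at S474, F1734. After flipping Y the toolpath is (115.714,107.616) → (240.496,107.616) → (240.496,90.016) → (115.714,90.016) → (115.714,107.616), returning to the start.

Shape 3 is a cubic bezier drawn with `<path>`. Its stroke #ff00ff means score at S474, F1734. After flipping Y the toolpath is (91.690,118.885) → (100.734,121.454) → (126.911,124.307) → (151.412,124.222) → (155.429,117.978).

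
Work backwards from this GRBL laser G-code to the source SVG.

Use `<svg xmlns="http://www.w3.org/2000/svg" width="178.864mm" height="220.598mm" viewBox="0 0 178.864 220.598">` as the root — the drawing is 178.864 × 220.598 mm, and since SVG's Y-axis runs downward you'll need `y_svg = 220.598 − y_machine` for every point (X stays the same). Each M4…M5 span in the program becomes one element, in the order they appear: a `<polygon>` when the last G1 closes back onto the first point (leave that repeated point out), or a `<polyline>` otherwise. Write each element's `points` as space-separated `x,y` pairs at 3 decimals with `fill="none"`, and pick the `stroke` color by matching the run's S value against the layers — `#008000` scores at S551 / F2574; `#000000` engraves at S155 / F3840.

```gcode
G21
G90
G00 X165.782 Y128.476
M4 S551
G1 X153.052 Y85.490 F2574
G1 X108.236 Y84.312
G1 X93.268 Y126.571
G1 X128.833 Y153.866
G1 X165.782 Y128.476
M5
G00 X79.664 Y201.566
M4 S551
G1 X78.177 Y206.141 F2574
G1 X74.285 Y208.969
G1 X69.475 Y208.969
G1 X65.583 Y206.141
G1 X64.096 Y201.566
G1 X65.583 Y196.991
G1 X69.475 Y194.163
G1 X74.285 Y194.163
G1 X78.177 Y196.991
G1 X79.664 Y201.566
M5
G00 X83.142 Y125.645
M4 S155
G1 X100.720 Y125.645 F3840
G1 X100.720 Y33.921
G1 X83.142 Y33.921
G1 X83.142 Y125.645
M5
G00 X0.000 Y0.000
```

y_svg = 220.598 − y_m.

[1] S551→`#008000` (score); closed run; points: 165.782,92.122 153.052,135.108 108.236,136.286 93.268,94.027 128.833,66.732

[2] S551→`#008000` (score); closed run; points: 79.664,19.032 78.177,14.457 74.285,11.629 69.475,11.629 65.583,14.457 64.096,19.032 65.583,23.607 69.475,26.435 74.285,26.435 78.177,23.607

[3] S155→`#000000` (engrave); closed run; points: 83.142,94.953 100.720,94.953 100.720,186.677 83.142,186.677

<svg xmlns="http://www.w3.org/2000/svg" width="178.864mm" height="220.598mm" viewBox="0 0 178.864 220.598">
  <polygon points="165.782,92.122 153.052,135.108 108.236,136.286 93.268,94.027 128.833,66.732" fill="none" stroke="#008000"/>
  <polygon points="79.664,19.032 78.177,14.457 74.285,11.629 69.475,11.629 65.583,14.457 64.096,19.032 65.583,23.607 69.475,26.435 74.285,26.435 78.177,23.607" fill="none" stroke="#008000"/>
  <polygon points="83.142,94.953 100.720,94.953 100.720,186.677 83.142,186.677" fill="none" stroke="#000000"/>
</svg>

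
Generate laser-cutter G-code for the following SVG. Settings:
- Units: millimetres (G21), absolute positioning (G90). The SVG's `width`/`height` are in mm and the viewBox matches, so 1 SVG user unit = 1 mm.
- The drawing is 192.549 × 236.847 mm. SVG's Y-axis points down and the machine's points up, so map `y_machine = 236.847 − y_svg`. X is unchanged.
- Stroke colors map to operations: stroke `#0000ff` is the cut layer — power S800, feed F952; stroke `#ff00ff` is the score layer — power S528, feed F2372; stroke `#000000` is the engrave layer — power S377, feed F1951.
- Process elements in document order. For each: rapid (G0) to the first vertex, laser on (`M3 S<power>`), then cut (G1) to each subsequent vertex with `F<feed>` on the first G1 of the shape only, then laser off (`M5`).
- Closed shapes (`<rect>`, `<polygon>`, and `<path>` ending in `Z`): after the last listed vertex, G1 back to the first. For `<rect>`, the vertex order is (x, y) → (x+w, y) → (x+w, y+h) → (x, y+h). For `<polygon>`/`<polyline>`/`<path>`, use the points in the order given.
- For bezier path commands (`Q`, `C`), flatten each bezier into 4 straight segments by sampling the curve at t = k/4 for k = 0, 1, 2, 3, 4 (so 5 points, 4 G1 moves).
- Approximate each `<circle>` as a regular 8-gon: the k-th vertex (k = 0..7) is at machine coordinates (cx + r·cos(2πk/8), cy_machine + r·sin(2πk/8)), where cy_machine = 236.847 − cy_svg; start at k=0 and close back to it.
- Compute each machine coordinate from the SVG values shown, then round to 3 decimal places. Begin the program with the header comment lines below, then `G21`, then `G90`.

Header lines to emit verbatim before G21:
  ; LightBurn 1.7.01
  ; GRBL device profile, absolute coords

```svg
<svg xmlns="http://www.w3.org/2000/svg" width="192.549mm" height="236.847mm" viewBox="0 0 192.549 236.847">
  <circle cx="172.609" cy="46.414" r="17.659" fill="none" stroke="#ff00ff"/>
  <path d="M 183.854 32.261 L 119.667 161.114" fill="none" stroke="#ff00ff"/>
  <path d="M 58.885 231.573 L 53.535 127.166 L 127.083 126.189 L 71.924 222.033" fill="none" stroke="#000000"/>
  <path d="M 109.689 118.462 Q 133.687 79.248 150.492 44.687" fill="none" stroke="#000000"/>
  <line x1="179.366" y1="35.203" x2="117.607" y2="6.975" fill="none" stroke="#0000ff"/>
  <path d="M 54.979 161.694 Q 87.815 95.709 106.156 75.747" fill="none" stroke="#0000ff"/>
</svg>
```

1 u = 1 mm; y_m = 236.847 − y.

[1] `<circle>` circle, #ff00ff→score S528 F2372: (190.268,190.433) → (185.096,202.920) → (172.609,208.092) → (160.122,202.920) → (154.950,190.433) → (160.122,177.946) → (172.609,172.774) → (185.096,177.946) → (190.268,190.433) (closed)

[2] `<path>` line segment, #ff00ff→score S528 F2372: (183.854,204.586) → (119.667,75.733)

[3] `<path>` open polyline, #000000→engrave S377 F1951: (58.885,5.274) → (53.535,109.681) → (127.083,110.658) → (71.924,14.814)

[4] `<path>` quadratic bezier, #000000→engrave S377 F1951: (109.689,118.385) → (121.238,137.701) → (131.889,156.436) → (141.640,174.589) → (150.492,192.160)

[5] `<line>` line segment, #0000ff→cut S800 F952: (179.366,201.644) → (117.607,229.872)

[6] `<path>` quadratic bezier, #0000ff→cut S800 F952: (54.979,75.153) → (70.491,105.269) → (84.191,129.632) → (96.080,148.243) → (106.156,161.100)

; LightBurn 1.7.01
; GRBL device profile, absolute coords
G21
G90
G0 X190.268 Y190.433
M3 S528
G1 X185.096 Y202.920 F2372
G1 X172.609 Y208.092
G1 X160.122 Y202.920
G1 X154.950 Y190.433
G1 X160.122 Y177.946
G1 X172.609 Y172.774
G1 X185.096 Y177.946
G1 X190.268 Y190.433
M5
G0 X183.854 Y204.586
M3 S528
G1 X119.667 Y75.733 F2372
M5
G0 X58.885 Y5.274
M3 S377
G1 X53.535 Y109.681 F1951
G1 X127.083 Y110.658
G1 X71.924 Y14.814
M5
G0 X109.689 Y118.385
M3 S377
G1 X121.238 Y137.701 F1951
G1 X131.889 Y156.436
G1 X141.640 Y174.589
G1 X150.492 Y192.160
M5
G0 X179.366 Y201.644
M3 S800
G1 X117.607 Y229.872 F952
M5
G0 X54.979 Y75.153
M3 S800
G1 X70.491 Y105.269 F952
G1 X84.191 Y129.632
G1 X96.080 Y148.243
G1 X106.156 Y161.100
M5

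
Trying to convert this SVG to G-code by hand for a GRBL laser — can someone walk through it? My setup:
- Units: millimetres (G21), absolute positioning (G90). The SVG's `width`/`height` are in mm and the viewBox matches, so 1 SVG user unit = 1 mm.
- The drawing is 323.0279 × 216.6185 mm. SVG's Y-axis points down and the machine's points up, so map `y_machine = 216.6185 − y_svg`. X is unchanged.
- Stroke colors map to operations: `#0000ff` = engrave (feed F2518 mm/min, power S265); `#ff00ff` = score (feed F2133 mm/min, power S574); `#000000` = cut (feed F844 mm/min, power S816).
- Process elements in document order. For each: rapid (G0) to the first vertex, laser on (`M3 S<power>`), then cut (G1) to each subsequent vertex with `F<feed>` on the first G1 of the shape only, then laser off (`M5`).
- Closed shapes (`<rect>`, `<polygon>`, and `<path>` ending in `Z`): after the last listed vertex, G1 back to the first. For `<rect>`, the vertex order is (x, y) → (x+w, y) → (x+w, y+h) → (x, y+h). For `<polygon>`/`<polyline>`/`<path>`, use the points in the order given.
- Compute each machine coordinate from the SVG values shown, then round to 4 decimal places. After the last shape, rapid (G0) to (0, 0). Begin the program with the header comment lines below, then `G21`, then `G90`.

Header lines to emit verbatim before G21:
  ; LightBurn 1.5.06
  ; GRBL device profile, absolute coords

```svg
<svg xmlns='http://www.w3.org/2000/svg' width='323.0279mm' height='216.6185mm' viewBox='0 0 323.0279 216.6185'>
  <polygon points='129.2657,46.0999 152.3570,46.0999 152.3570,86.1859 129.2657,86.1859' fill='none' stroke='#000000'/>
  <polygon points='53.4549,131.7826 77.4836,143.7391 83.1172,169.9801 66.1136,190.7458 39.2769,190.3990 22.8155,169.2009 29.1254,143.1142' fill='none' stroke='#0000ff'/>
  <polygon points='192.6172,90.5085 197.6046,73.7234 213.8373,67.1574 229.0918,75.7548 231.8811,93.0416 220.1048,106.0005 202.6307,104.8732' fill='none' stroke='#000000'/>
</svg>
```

Since the viewBox matches the mm dimensions, user units are millimetres directly. The only transform is the Y-flip y_m = 216.6185 − y_svg.

Shape 1 is a rectangle drawn with `<polygon>`. Its stroke #000000 means cut at S816, F844. After flipping Y the toolpath is (129.2657,170.5186) → (152.3570,170.5186) → (152.3570,130.4326) → (129.2657,130.4326) → (129.2657,170.5186), returning to the start.

Shape 2 is a regular polygon drawn with `<polygon>`. Its stroke #0000ff means engrave at S265, F2518. After flipping Y the toolpath is (53.4549,84.8359) → (77.4836,72.8794) → (83.1172,46.6384) → (66.1136,25.8727) → (39.2769,26.2195) → (22.8155,47.4176) → (29.1254,73.5043) → (53.4549,84.8359), returning to the start.

Shape 3 is a regular polygon drawn with `<polygon>`. Its stroke #000000 means cut at S816, F844. After flipping Y the toolpath is (192.6172,126.1100) → (197.6046,142.8951) → (213.8373,149.4611) → (229.0918,140.8637) → (231.8811,123.5769) → (220.1048,110.6180) → (202.6307,111.7453) → (192.6172,126.1100), returning to the start.

; LightBurn 1.5.06
; GRBL device profile, absolute coords
G21
G90
G0 X129.2657 Y170.5186
M3 S816
G1 X152.3570 Y170.5186 F844
G1 X152.3570 Y130.4326
G1 X129.2657 Y130.4326
G1 X129.2657 Y170.5186
M5
G0 X53.4549 Y84.8359
M3 S265
G1 X77.4836 Y72.8794 F2518
G1 X83.1172 Y46.6384
G1 X66.1136 Y25.8727
G1 X39.2769 Y26.2195
G1 X22.8155 Y47.4176
G1 X29.1254 Y73.5043
G1 X53.4549 Y84.8359
M5
G0 X192.6172 Y126.1100
M3 S816
G1 X197.6046 Y142.8951 F844
G1 X213.8373 Y149.4611
G1 X229.0918 Y140.8637
G1 X231.8811 Y123.5769
G1 X220.1048 Y110.6180
G1 X202.6307 Y111.7453
G1 X192.6172 Y126.1100
M5
G0 X0.0000 Y0.0000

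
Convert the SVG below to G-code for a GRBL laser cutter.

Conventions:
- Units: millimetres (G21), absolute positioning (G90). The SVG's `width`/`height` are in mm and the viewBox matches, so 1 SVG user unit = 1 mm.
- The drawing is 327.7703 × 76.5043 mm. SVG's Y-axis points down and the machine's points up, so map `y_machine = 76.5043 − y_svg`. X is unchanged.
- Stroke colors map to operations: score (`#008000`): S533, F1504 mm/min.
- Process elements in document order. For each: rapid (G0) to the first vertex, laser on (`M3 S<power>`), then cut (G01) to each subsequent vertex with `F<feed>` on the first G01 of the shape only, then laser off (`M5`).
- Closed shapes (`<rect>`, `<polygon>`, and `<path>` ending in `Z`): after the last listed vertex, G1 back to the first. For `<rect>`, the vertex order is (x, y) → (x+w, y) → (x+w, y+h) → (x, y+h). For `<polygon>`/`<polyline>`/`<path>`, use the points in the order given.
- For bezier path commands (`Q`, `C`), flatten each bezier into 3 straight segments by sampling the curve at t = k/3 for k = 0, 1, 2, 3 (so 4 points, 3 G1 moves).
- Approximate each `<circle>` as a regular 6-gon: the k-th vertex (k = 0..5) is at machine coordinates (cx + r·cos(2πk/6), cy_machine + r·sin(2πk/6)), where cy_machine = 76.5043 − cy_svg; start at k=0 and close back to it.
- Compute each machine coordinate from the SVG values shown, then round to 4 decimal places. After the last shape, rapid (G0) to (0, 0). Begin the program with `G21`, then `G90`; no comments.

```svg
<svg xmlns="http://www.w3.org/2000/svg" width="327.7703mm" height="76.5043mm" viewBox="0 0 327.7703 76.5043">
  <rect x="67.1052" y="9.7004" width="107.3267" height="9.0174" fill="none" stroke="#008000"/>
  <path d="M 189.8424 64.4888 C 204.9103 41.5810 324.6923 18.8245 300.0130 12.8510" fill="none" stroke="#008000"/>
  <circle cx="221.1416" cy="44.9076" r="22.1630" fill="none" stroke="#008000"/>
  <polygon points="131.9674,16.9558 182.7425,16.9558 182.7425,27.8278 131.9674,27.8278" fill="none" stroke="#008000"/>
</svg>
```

viewBox `0 0 327.7703 76.5043` with mm width/height → 1 unit = 1 mm. Flip: y_m = 76.5043 − y_svg.

**Shape 1** — `<rect>` rectangle, stroke `#008000` → score (S533, F1504). Machine vertices: (67.1052,66.8039) → (174.4319,66.8039) → (174.4319,57.7865) → (67.1052,57.7865) → (67.1052,66.8039). Closed: final G1 returns to the first vertex.

**Shape 2** — `<path>` cubic bezier, stroke `#008000` → score (S533, F1504). Control points (SVG): P0=(189.8424,64.4888), P1=(204.9103,41.5810), P2=(324.6923,18.8245), P3=(300.0130,12.8510); sampled at t=k/3. Machine vertices: (189.8424,12.0155) → (230.5863,34.2569) → (285.7673,52.7015) → (300.0130,63.6533). Open path.

**Shape 3** — `<circle>` circle, stroke `#008000` → score (S533, F1504). Machine vertices: (243.3046,31.5967) → (232.2231,50.7904) → (210.0601,50.7904) → (198.9786,31.5967) → (210.0601,12.4030) → (232.2231,12.4030) → (243.3046,31.5967). Closed: final G1 returns to the first vertex.

**Shape 4** — `<polygon>` rectangle, stroke `#008000` → score (S533, F1504). Machine vertices: (131.9674,59.5485) → (182.7425,59.5485) → (182.7425,48.6765) → (131.9674,48.6765) → (131.9674,59.5485). Closed: final G1 returns to the first vertex.

G21
G90
G0 X67.1052 Y66.8039
M3 S533
G01 X174.4319 Y66.8039 F1504
G01 X174.4319 Y57.7865
G01 X67.1052 Y57.7865
G01 X67.1052 Y66.8039
M5
G0 X189.8424 Y12.0155
M3 S533
G01 X230.5863 Y34.2569 F1504
G01 X285.7673 Y52.7015
G01 X300.0130 Y63.6533
M5
G0 X243.3046 Y31.5967
M3 S533
G01 X232.2231 Y50.7904 F1504
G01 X210.0601 Y50.7904
G01 X198.9786 Y31.5967
G01 X210.0601 Y12.4030
G01 X232.2231 Y12.4030
G01 X243.3046 Y31.5967
M5
G0 X131.9674 Y59.5485
M3 S533
G01 X182.7425 Y59.5485 F1504
G01 X182.7425 Y48.6765
G01 X131.9674 Y48.6765
G01 X131.9674 Y59.5485
M5
G0 X0.0000 Y0.0000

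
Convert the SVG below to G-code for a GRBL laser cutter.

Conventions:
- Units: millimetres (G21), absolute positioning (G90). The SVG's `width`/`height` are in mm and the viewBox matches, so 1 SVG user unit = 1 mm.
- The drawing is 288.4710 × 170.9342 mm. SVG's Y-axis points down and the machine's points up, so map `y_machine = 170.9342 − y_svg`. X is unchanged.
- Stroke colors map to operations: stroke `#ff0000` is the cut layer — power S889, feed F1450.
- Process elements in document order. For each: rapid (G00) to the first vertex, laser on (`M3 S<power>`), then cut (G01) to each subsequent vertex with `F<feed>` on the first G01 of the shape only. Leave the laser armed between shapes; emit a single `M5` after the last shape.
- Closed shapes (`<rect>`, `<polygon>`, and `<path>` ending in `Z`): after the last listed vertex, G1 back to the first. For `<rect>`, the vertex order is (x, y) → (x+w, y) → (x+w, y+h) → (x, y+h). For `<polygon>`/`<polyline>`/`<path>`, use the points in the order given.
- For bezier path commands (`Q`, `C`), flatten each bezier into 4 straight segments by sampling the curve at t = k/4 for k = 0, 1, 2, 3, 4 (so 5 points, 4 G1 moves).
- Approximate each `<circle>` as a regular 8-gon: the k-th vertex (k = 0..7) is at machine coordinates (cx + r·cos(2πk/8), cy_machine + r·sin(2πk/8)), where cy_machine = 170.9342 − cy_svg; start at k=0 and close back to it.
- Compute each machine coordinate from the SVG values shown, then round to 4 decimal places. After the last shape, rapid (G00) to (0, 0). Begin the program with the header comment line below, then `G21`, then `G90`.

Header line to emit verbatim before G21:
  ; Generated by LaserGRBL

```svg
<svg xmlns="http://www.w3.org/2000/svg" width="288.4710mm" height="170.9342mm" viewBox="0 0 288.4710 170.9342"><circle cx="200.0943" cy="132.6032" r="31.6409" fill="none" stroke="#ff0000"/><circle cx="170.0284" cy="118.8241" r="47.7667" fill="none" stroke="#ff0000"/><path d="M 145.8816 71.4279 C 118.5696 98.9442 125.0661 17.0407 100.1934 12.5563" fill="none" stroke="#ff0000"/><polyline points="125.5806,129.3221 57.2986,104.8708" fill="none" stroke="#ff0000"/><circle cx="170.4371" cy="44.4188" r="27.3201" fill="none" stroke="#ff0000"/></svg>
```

viewBox `0 0 288.4710 170.9342` with mm width/height → 1 unit = 1 mm. Flip: y_m = 170.9342 − y_svg.

**Shape 1** — `<circle>` circle, stroke `#ff0000` → cut (S889, F1450). Machine vertices: (231.7352,38.3310) → (222.4678,60.7045) → (200.0943,69.9719) → (177.7208,60.7045) → (168.4534,38.3310) → (177.7208,15.9575) → (200.0943,6.6901) → (222.4678,15.9575) → (231.7352,38.3310). Closed: final G1 returns to the first vertex.

**Shape 2** — `<circle>` circle, stroke `#ff0000` → cut (S889, F1450). Machine vertices: (217.7951,52.1101) → (203.8046,85.8863) → (170.0284,99.8768) → (136.2522,85.8863) → (122.2617,52.1101) → (136.2522,18.3339) → (170.0284,4.3434) → (203.8046,18.3339) → (217.7951,52.1101). Closed: final G1 returns to the first vertex.

**Shape 3** — `<path>` cubic bezier, stroke `#ff0000` → cut (S889, F1450). Control points (SVG): P0=(145.8816,71.4279), P1=(118.5696,98.9442), P2=(125.0661,17.0407), P3=(100.1934,12.5563); sampled at t=k/4. Machine vertices: (145.8816,99.5063) → (130.7183,96.4659) → (122.1228,116.9418) → (113.9846,143.4179) → (100.1934,158.3779). Open path.

**Shape 4** — `<polyline>` line segment, stroke `#ff0000` → cut (S889, F1450). Machine vertices: (125.5806,41.6121) → (57.2986,66.0634). Open path.

**Shape 5** — `<circle>` circle, stroke `#ff0000` → cut (S889, F1450). Machine vertices: (197.7572,126.5154) → (189.7553,145.8336) → (170.4371,153.8355) → (151.1189,145.8336) → (143.1170,126.5154) → (151.1189,107.1972) → (170.4371,99.1953) → (189.7553,107.1972) → (197.7572,126.5154). Closed: final G1 returns to the first vertex.

; Generated by LaserGRBL
G21
G90
G00 X231.7352 Y38.3310
M3 S889
G01 X222.4678 Y60.7045 F1450
G01 X200.0943 Y69.9719
G01 X177.7208 Y60.7045
G01 X168.4534 Y38.3310
G01 X177.7208 Y15.9575
G01 X200.0943 Y6.6901
G01 X222.4678 Y15.9575
G01 X231.7352 Y38.3310
G00 X217.7951 Y52.1101
M3 S889
G01 X203.8046 Y85.8863 F1450
G01 X170.0284 Y99.8768
G01 X136.2522 Y85.8863
G01 X122.2617 Y52.1101
G01 X136.2522 Y18.3339
G01 X170.0284 Y4.3434
G01 X203.8046 Y18.3339
G01 X217.7951 Y52.1101
G00 X145.8816 Y99.5063
M3 S889
G01 X130.7183 Y96.4659 F1450
G01 X122.1228 Y116.9418
G01 X113.9846 Y143.4179
G01 X100.1934 Y158.3779
G00 X125.5806 Y41.6121
M3 S889
G01 X57.2986 Y66.0634 F1450
G00 X197.7572 Y126.5154
M3 S889
G01 X189.7553 Y145.8336 F1450
G01 X170.4371 Y153.8355
G01 X151.1189 Y145.8336
G01 X143.1170 Y126.5154
G01 X151.1189 Y107.1972
G01 X170.4371 Y99.1953
G01 X189.7553 Y107.1972
G01 X197.7572 Y126.5154
M5
G00 X0.0000 Y0.0000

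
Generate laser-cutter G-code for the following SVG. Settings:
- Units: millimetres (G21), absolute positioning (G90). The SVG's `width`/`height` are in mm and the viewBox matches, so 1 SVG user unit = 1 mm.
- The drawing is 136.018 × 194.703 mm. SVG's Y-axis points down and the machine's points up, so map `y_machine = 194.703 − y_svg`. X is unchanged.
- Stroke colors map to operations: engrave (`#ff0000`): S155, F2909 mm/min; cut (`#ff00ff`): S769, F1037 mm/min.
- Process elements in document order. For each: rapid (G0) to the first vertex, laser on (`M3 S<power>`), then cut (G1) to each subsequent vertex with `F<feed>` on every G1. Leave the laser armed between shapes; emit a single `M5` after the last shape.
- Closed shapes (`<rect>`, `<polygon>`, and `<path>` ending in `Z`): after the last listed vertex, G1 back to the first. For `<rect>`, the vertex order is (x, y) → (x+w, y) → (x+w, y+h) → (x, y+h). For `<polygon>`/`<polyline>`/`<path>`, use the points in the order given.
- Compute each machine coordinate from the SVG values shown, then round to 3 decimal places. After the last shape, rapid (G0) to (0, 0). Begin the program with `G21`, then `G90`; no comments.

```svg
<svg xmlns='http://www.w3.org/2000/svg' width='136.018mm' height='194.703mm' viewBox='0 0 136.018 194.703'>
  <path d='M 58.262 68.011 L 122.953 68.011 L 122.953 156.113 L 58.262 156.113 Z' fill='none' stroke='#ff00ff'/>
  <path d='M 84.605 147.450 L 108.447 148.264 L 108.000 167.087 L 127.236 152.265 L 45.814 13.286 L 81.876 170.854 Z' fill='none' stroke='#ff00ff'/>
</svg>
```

viewBox `0 0 136.018 194.703` with mm width/height → 1 unit = 1 mm. Flip: y_m = 194.703 − y_svg.

**Shape 1** — `<path>` rectangle, stroke `#ff00ff` → cut (S769, F1037). Machine vertices: (58.262,126.692) → (122.953,126.692) → (122.953,38.590) → (58.262,38.590) → (58.262,126.692). Closed: final G1 returns to the first vertex.

**Shape 2** — `<path>` closed polygon, stroke `#ff00ff` → cut (S769, F1037). Machine vertices: (84.605,47.253) → (108.447,46.439) → (108.000,27.616) → (127.236,42.438) → (45.814,181.417) → (81.876,23.849) → (84.605,47.253). Closed: final G1 returns to the first vertex.

G21
G90
G0 X58.262 Y126.692
M3 S769
G1 X122.953 Y126.692 F1037
G1 X122.953 Y38.590 F1037
G1 X58.262 Y38.590 F1037
G1 X58.262 Y126.692 F1037
G0 X84.605 Y47.253
M3 S769
G1 X108.447 Y46.439 F1037
G1 X108.000 Y27.616 F1037
G1 X127.236 Y42.438 F1037
G1 X45.814 Y181.417 F1037
G1 X81.876 Y23.849 F1037
G1 X84.605 Y47.253 F1037
M5
G0 X0.000 Y0.000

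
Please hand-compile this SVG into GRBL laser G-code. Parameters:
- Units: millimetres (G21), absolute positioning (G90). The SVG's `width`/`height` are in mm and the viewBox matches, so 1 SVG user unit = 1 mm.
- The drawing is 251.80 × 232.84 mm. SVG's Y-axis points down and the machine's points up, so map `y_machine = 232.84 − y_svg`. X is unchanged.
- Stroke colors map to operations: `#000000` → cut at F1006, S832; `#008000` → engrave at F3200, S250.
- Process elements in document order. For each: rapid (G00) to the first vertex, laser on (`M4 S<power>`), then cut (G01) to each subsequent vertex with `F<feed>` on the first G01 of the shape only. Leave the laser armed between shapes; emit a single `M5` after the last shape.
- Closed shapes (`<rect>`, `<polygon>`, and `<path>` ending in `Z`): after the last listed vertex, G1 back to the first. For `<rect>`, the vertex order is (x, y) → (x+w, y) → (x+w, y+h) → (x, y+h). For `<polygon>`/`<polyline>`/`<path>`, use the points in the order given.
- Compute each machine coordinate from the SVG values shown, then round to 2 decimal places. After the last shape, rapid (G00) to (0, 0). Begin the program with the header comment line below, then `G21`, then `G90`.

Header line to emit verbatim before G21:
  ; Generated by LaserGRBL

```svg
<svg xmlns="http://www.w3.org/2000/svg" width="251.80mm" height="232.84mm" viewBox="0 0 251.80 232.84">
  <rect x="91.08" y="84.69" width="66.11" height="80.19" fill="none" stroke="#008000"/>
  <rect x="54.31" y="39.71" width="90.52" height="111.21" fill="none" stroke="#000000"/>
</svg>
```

; Generated by LaserGRBL
G21
G90
G00 X91.08 Y148.15
M4 S250
G01 X157.19 Y148.15 F3200
G01 X157.19 Y67.96
G01 X91.08 Y67.96
G01 X91.08 Y148.15
G00 X54.31 Y193.13
M4 S832
G01 X144.83 Y193.13 F1006
G01 X144.83 Y81.92
G01 X54.31 Y81.92
G01 X54.31 Y193.13
M5
G00 X0.00 Y0.00

1 u = 1 mm; y_m = 232.84 − y.

[1] `<rect>` rectangle, #008000→engrave S250 F3200: (91.08,148.15) → (157.19,148.15) → (157.19,67.96) → (91.08,67.96) → (91.08,148.15) (closed)

[2] `<rect>` rectangle, #000000→cut S832 F1006: (54.31,193.13) → (144.83,193.13) → (144.83,81.92) → (54.31,81.92) → (54.31,193.13) (closed)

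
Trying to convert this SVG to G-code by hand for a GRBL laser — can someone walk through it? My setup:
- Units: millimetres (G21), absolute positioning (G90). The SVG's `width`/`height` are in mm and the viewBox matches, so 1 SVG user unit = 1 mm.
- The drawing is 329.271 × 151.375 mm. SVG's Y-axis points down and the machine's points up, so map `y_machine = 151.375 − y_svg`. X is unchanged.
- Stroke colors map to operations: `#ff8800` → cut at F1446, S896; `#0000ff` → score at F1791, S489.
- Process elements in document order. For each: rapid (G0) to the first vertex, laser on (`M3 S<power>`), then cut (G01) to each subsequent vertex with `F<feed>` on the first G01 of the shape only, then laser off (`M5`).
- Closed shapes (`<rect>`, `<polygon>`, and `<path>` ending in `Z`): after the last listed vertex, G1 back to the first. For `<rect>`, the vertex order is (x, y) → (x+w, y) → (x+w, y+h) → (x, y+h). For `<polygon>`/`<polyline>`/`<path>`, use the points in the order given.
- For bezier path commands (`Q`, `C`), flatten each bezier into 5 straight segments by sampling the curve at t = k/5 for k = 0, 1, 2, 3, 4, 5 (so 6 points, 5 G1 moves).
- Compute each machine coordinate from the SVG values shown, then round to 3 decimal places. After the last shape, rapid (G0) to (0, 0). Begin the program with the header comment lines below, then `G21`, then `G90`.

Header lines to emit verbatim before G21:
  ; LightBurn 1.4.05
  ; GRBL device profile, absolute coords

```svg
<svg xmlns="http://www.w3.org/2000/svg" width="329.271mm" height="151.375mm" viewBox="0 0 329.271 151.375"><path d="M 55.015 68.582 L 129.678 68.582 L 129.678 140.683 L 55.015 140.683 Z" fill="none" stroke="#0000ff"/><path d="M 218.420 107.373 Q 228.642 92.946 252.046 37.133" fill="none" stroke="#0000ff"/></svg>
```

; LightBurn 1.4.05
; GRBL device profile, absolute coords
G21
G90
G0 X55.015 Y82.793
M3 S489
G01 X129.678 Y82.793 F1791
G01 X129.678 Y10.692
G01 X55.015 Y10.692
G01 X55.015 Y82.793
M5
G0 X218.420 Y44.002
M3 S489
G01 X223.036 Y51.428 F1791
G01 X228.707 Y62.165
G01 X235.432 Y76.213
G01 X243.212 Y93.572
G01 X252.046 Y114.242
M5
G0 X0.000 Y0.000

1 u = 1 mm; y_m = 151.375 − y.

[1] `<path>` rectangle, #0000ff→score S489 F1791: (55.015,82.793) → (129.678,82.793) → (129.678,10.692) → (55.015,10.692) → (55.015,82.793) (closed)

[2] `<path>` quadratic bezier, #0000ff→score S489 F1791: (218.420,44.002) → (223.036,51.428) → (228.707,62.165) → (235.432,76.213) → (243.212,93.572) → (252.046,114.242)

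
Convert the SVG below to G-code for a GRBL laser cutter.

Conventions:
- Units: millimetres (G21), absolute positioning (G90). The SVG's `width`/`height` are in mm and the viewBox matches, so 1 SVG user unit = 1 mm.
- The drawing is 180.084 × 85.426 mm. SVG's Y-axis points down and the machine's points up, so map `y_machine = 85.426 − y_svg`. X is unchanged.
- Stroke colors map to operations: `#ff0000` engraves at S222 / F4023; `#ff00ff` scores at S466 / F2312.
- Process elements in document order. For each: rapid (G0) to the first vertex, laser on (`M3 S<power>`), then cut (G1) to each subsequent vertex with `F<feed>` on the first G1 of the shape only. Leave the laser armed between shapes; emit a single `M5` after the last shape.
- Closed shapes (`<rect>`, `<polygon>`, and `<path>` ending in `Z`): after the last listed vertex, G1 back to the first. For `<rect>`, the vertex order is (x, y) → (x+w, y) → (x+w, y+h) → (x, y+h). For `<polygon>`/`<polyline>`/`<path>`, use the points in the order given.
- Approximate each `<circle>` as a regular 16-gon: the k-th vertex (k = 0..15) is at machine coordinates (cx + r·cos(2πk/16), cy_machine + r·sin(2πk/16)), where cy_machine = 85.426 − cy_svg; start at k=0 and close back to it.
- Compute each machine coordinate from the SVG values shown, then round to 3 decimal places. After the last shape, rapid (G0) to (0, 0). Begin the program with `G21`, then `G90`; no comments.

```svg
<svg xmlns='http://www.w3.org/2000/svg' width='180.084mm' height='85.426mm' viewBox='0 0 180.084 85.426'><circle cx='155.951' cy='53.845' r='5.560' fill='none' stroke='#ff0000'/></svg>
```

G21
G90
G0 X161.511 Y31.581
M3 S222
G1 X161.088 Y33.709 F4023
G1 X159.883 Y35.513
G1 X158.079 Y36.718
G1 X155.951 Y37.141
G1 X153.823 Y36.718
G1 X152.019 Y35.513
G1 X150.814 Y33.709
G1 X150.391 Y31.581
G1 X150.814 Y29.453
G1 X152.019 Y27.649
G1 X153.823 Y26.444
G1 X155.951 Y26.021
G1 X158.079 Y26.444
G1 X159.883 Y27.649
G1 X161.088 Y29.453
G1 X161.511 Y31.581
M5
G0 X0.000 Y0.000

viewBox `0 0 180.084 85.426` with mm width/height → 1 unit = 1 mm. Flip: y_m = 85.426 − y_svg.

**Shape 1** — `<circle>` circle, stroke `#ff0000` → engrave (S222, F4023). Machine vertices: (161.511,31.581) → (161.088,33.709) → (159.883,35.513) → (158.079,36.718) → (155.951,37.141) → (153.823,36.718) → (152.019,35.513) → (150.814,33.709) → (150.391,31.581) → (150.814,29.453) → (152.019,27.649) → (153.823,26.444) → (155.951,26.021) → (158.079,26.444) → (159.883,27.649) → (161.088,29.453) → (161.511,31.581). Closed: final G1 returns to the first vertex.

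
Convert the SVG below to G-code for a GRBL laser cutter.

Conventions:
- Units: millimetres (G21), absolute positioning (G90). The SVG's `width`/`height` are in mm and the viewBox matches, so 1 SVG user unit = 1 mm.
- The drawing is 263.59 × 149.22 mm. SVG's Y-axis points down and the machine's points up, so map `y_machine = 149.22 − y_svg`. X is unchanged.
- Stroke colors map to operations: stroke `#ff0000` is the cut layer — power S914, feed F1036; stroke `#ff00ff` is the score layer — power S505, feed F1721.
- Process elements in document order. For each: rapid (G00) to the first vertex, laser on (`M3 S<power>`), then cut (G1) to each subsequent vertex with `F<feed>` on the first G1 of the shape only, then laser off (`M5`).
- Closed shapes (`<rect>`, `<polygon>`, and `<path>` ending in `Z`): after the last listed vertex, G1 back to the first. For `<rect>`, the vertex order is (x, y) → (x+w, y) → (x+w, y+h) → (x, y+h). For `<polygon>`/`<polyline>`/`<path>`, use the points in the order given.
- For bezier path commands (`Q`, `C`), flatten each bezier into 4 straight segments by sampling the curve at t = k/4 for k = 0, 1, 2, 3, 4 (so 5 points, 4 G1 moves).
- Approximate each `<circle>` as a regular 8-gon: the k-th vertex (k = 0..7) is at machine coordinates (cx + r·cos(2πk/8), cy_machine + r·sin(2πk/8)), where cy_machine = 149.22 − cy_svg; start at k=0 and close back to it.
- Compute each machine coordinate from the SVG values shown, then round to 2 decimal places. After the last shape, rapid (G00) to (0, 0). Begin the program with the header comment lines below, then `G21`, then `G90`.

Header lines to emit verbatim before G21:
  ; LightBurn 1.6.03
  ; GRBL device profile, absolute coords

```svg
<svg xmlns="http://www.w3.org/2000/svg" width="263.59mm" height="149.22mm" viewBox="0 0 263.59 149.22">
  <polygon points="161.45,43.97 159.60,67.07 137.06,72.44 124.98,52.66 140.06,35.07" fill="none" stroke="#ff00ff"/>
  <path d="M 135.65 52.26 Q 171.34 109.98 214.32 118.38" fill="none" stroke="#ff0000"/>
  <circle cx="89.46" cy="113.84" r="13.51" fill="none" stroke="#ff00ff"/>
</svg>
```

Since the viewBox matches the mm dimensions, user units are millimetres directly. The only transform is the Y-flip y_m = 149.22 − y_svg.

Shape 1 is a regular polygon drawn with `<polygon>`. Its stroke #ff00ff means score at S505, F1721. After flipping Y the toolpath is (161.45,105.25) → (159.60,82.15) → (137.06,76.78) → (124.98,96.56) → (140.06,114.15) → (161.45,105.25), returning to the start.

Shape 2 is a quadratic bezier drawn with `<path>`. Its stroke #ff0000 means cut at S914, F1036. After flipping Y the toolpath is (135.65,96.96) → (153.95,71.18) → (173.16,51.57) → (193.29,38.12) → (214.32,30.84).

Shape 3 is a circle drawn with `<circle>`. Its stroke #ff00ff means score at S505, F1721. After flipping Y the toolpath is (102.97,35.38) → (99.01,44.93) → (89.46,48.89) → (79.91,44.93) → (75.95,35.38) → (79.91,25.83) → (89.46,21.87) → (99.01,25.83) → (102.97,35.38), returning to the start.

; LightBurn 1.6.03
; GRBL device profile, absolute coords
G21
G90
G00 X161.45 Y105.25
M3 S505
G1 X159.60 Y82.15 F1721
G1 X137.06 Y76.78
G1 X124.98 Y96.56
G1 X140.06 Y114.15
G1 X161.45 Y105.25
M5
G00 X135.65 Y96.96
M3 S914
G1 X153.95 Y71.18 F1036
G1 X173.16 Y51.57
G1 X193.29 Y38.12
G1 X214.32 Y30.84
M5
G00 X102.97 Y35.38
M3 S505
G1 X99.01 Y44.93 F1721
G1 X89.46 Y48.89
G1 X79.91 Y44.93
G1 X75.95 Y35.38
G1 X79.91 Y25.83
G1 X89.46 Y21.87
G1 X99.01 Y25.83
G1 X102.97 Y35.38
M5
G00 X0.00 Y0.00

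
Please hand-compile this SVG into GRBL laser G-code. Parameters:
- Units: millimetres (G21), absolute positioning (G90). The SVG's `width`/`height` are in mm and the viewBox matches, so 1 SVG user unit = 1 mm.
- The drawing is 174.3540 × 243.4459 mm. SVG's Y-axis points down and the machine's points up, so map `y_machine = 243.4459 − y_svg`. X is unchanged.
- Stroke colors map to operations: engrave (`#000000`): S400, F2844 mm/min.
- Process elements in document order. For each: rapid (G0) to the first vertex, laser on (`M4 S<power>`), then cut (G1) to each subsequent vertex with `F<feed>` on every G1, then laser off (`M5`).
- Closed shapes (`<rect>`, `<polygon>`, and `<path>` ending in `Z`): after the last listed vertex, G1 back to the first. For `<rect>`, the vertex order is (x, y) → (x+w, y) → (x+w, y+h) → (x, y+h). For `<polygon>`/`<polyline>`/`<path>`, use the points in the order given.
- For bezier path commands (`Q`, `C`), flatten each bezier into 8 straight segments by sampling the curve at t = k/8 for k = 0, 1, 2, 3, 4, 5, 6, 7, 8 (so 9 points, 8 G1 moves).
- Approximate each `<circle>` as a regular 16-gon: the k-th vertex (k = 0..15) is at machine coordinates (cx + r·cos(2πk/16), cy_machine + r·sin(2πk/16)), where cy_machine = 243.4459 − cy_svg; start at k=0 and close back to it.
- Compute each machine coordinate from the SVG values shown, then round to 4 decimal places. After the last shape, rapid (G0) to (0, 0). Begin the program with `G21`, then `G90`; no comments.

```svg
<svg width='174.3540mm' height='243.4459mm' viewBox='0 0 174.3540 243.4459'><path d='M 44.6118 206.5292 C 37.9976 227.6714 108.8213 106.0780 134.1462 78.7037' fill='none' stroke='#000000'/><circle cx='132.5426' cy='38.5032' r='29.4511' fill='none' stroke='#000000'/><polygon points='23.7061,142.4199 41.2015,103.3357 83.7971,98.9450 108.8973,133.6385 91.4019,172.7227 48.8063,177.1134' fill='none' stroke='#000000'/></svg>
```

Since the viewBox matches the mm dimensions, user units are millimetres directly. The only transform is the Y-flip y_m = 243.4459 − y_svg.

Shape 1 is a cubic bezier drawn with `<path>`. Its stroke #000000 means engrave at S400, F2844. After flipping Y the toolpath is (44.6118,36.9167) → (45.5213,35.2163) → (52.2499,44.1206) → (63.3569,60.8526) → (77.4018,82.6358) → (92.9439,106.6931) → (108.5424,130.2478) → (122.7567,150.5231) → (134.1462,164.7422).

Shape 2 is a circle drawn with `<circle>`. Its stroke #000000 means engrave at S400, F2844. After flipping Y the toolpath is (161.9937,204.9427) → (159.7519,216.2131) → (153.3677,225.7678) → (143.8130,232.1520) → (132.5426,234.3938) → (121.2722,232.1520) → (111.7175,225.7678) → (105.3333,216.2131) → (103.0915,204.9427) → (105.3333,193.6723) → (111.7175,184.1176) → (121.2722,177.7334) → (132.5426,175.4916) → (143.8130,177.7334) → (153.3677,184.1176) → (159.7519,193.6723) → (161.9937,204.9427), returning to the start.

Shape 3 is a regular polygon drawn with `<polygon>`. Its stroke #000000 means engrave at S400, F2844. After flipping Y the toolpath is (23.7061,101.0260) → (41.2015,140.1102) → (83.7971,144.5009) → (108.8973,109.8074) → (91.4019,70.7232) → (48.8063,66.3325) → (23.7061,101.0260), returning to the start.

G21
G90
G0 X44.6118 Y36.9167
M4 S400
G1 X45.5213 Y35.2163 F2844
G1 X52.2499 Y44.1206 F2844
G1 X63.3569 Y60.8526 F2844
G1 X77.4018 Y82.6358 F2844
G1 X92.9439 Y106.6931 F2844
G1 X108.5424 Y130.2478 F2844
G1 X122.7567 Y150.5231 F2844
G1 X134.1462 Y164.7422 F2844
M5
G0 X161.9937 Y204.9427
M4 S400
G1 X159.7519 Y216.2131 F2844
G1 X153.3677 Y225.7678 F2844
G1 X143.8130 Y232.1520 F2844
G1 X132.5426 Y234.3938 F2844
G1 X121.2722 Y232.1520 F2844
G1 X111.7175 Y225.7678 F2844
G1 X105.3333 Y216.2131 F2844
G1 X103.0915 Y204.9427 F2844
G1 X105.3333 Y193.6723 F2844
G1 X111.7175 Y184.1176 F2844
G1 X121.2722 Y177.7334 F2844
G1 X132.5426 Y175.4916 F2844
G1 X143.8130 Y177.7334 F2844
G1 X153.3677 Y184.1176 F2844
G1 X159.7519 Y193.6723 F2844
G1 X161.9937 Y204.9427 F2844
M5
G0 X23.7061 Y101.0260
M4 S400
G1 X41.2015 Y140.1102 F2844
G1 X83.7971 Y144.5009 F2844
G1 X108.8973 Y109.8074 F2844
G1 X91.4019 Y70.7232 F2844
G1 X48.8063 Y66.3325 F2844
G1 X23.7061 Y101.0260 F2844
M5
G0 X0.0000 Y0.0000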